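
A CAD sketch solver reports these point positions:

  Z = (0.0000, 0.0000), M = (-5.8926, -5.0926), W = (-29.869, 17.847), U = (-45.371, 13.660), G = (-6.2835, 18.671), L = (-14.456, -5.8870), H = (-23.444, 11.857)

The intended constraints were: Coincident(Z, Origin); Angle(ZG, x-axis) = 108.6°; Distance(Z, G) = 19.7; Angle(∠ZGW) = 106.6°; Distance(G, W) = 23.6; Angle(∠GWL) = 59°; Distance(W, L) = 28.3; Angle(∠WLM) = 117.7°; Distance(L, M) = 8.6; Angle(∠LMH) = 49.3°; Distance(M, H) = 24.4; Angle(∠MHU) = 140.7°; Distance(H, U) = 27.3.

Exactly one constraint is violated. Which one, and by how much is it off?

Distance(H, U) = 27.3 — off by 5.30.

Z = (0.00, 0.00) ✓; ZG at 108.6° ✓; |ZG| = 19.70 ✓; ∠ZGW = 106.6° ✓; |GW| = 23.60 ✓; ∠GWL = 59.00° ✓; |WL| = 28.30 ✓; ∠WLM = 117.7° ✓; |LM| = 8.600 ✓; ∠LMH = 49.30° ✓; |MH| = 24.40 ✓; ∠MHU = 140.7° ✓; |HU| = 22.00 ✗.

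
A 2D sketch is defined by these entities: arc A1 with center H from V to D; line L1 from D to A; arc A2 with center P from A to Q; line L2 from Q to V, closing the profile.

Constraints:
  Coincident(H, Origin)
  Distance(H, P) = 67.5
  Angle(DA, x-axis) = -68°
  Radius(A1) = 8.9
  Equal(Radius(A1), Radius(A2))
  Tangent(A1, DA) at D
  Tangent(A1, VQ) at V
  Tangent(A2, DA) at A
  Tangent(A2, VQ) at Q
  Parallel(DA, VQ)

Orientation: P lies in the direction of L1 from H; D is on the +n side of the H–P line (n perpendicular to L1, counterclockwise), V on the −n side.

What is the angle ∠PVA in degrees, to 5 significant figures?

7.2616°

The slot axis is L1's direction at -68.0°, so u = (cos -68.0°, sin -68.0°) = (0.37461, -0.92718) and n = (−sin -68.0°, cos -68.0°) = (0.92718, 0.37461). H is at the origin and P lies 67.5 along u from H, so P = 67.5·u = (25.286, -62.585). Tangency of A1 to both parallel lines with radius 8.9 puts D and V at H ± 8.9·n: D = (8.2519, 3.3340), V = (-8.2519, -3.3340). Equal radii place A and Q the same way about P: A = P + 8.9·n = (33.538, -59.251), Q = P − 8.9·n = (17.034, -65.919). Then cos ∠PVA = VP·VA / (|VP||VA|), giving 7.2616°.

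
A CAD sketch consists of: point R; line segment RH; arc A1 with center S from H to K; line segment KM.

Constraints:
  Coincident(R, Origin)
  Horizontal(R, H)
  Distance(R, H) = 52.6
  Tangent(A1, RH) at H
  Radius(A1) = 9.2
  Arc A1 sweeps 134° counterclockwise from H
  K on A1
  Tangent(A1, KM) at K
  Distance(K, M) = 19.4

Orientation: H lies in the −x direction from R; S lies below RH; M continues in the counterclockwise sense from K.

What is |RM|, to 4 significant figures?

54.45

R is at the origin; R and H share the same y with |RH| = 52.6 and H on the −x side, so H = (-52.60, 0.000). Since A1 is tangent to RH there, SH ⟂ RH, so S = H + (0, -9.2) = (-52.60, -9.200). On A1, H sits at bearing 90° from S; a 134° counterclockwise sweep puts K at bearing 224°, so K = S + 9.2·(cos 224°, sin 224°) = (-59.22, -15.59). Tangency of A1 to KM means the radius SK is perpendicular to KM, so KM runs along (−sin 224°, cos 224°); with |KM| = 19.4, M = (-45.74, -29.55). Then |RM| = |M − R| = 54.45.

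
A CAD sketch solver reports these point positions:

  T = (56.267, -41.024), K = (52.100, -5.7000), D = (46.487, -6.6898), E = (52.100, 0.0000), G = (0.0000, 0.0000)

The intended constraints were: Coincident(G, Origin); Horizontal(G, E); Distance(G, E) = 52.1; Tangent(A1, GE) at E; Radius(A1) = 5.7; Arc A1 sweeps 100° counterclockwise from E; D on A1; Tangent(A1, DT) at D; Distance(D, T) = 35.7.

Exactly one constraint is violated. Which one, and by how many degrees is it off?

Tangent(A1, DT) at D — off by 5.90°.

G = (0.00, 0.00) ✓; G.y = 0.00, E.y = 0.00 ✓; |GE| = 52.10 ✓; ∠(KE, EG) = 90.00° ✓; |KE| = 5.700 ✓; bearing(K→D) − bearing(K→E) = 100.0° ✓; |KD| = 5.700 ✓; ∠(KD, DT) = 84.10° ✗; |DT| = 35.70 ✓.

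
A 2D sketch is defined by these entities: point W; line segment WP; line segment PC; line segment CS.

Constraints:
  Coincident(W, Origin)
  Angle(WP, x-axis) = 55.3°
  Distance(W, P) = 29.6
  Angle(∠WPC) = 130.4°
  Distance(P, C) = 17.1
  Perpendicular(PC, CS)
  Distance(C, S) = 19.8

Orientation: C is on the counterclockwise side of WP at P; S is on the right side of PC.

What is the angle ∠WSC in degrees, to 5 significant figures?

40.595°

W is at the origin; WP runs at 55.3° with length 29.6, so P = 29.6·(cos 55.3°, sin 55.3°) = (16.851, 24.335). ∠WPC = 130.4°, so PC runs at 55.3° + (180° − 130.4°) = 104.90° from the x-axis; with |PC| = 17.1, C = P + 17.1·(cos 104.90°, sin 104.90°) = (12.454, 40.860). PC is perpendicular to CS; with |CS| = 19.8 on the right of PC, S = C + 19.8·(0.96638, 0.25713) = (31.588, 45.952). Then cos ∠WSC = SW·SC / (|SW||SC|), giving 40.595°.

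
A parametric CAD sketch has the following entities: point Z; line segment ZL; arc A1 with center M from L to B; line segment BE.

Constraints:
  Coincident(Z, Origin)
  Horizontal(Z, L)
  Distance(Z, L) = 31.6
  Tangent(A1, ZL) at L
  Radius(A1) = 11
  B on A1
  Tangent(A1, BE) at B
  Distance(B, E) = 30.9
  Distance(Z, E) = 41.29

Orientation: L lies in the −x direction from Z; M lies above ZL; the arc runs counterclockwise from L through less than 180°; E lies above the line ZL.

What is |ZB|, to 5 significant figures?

22.571

Z is at the origin; Z and L share the same y with |ZL| = 31.6 and L on the −x side, so L = (-31.600, 0.0000). Tangency of A1 to ZL means the radius ML is perpendicular to ZL, so M = L + (0, 11) = (-31.600, 11.000). Since MB ⟂ BE (tangency), |ME| = √(11.0² + 30.9²) = 32.800 regardless of where B sits on A1. So E lies on both circle(Z, 41.29) and circle(M, 32.800); the above-ZL intersection is E = (-14.167, 38.783). B is the foot of the tangent from E: B = (-20.861, 8.6171).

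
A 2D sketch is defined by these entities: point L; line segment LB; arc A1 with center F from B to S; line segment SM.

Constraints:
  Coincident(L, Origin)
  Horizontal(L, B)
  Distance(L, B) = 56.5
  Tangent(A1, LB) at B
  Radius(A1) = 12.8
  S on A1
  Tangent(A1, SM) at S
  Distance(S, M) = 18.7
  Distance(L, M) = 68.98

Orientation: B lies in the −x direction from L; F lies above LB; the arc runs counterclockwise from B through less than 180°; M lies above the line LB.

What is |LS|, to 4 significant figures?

51.50

Checks: |FS| = 12.80 ✓; ∠(FS, SM) = 90.00° ✓; |SM| = 18.70 ✓; |LM| = 68.98 ✓.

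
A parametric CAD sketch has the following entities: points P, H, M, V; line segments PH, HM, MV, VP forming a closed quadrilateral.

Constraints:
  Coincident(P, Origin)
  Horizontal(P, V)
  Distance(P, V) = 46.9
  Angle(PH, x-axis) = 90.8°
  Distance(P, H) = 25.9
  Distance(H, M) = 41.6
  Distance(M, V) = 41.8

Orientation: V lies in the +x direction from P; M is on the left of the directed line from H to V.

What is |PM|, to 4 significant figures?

56.14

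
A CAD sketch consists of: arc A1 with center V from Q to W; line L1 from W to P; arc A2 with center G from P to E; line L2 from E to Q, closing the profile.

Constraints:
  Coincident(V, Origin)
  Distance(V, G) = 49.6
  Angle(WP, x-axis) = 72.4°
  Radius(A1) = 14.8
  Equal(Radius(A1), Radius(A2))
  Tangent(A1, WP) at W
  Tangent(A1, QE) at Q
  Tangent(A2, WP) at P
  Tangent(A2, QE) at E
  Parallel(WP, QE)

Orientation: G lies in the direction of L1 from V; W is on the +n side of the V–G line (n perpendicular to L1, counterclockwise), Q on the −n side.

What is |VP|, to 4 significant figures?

51.76

The slot axis is L1's direction at 72.4°, so u = (cos 72.4°, sin 72.4°) = (0.3024, 0.9532) and n = (−sin 72.4°, cos 72.4°) = (-0.9532, 0.3024). V is at the origin and G lies 49.6 along u from V, so G = 49.6·u = (15.00, 47.28). Tangency of A1 to both parallel lines with radius 14.8 puts W and Q at V ± 14.8·n: W = (-14.11, 4.475), Q = (14.11, -4.475). Equal radii place P and E the same way about G: P = G + 14.8·n = (0.8903, 51.75), E = G − 14.8·n = (29.10, 42.80). Then |VP| = |P − V| = 51.76.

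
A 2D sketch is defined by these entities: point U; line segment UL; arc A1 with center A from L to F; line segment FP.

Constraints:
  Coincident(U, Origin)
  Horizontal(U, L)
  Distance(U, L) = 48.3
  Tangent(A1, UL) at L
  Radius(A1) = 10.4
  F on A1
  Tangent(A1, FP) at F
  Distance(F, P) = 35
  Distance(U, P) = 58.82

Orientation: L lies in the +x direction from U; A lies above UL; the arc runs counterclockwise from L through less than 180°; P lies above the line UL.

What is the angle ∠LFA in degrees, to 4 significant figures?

28.15°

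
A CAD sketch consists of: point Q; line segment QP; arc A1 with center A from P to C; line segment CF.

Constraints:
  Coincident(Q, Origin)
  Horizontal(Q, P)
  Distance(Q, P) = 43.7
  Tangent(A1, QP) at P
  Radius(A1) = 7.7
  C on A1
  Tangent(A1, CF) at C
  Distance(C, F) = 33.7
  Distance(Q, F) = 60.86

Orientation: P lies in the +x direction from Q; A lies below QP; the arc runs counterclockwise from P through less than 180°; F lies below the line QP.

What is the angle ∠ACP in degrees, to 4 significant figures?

38.49°

Checks: Q = (0.00, 0.00) ✓; |AC| = 7.700 ✓; ∠(AC, CF) = 90.00° ✓; |CF| = 33.70 ✓; |QF| = 60.86 ✓.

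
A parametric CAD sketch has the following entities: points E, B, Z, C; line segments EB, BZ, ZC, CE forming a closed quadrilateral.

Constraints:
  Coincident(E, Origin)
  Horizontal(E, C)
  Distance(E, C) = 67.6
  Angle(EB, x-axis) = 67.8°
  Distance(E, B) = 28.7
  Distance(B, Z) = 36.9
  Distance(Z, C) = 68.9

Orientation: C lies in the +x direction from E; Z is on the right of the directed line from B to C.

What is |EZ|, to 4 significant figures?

8.485

Checks: |BZ| = 36.90 ✓; |ZC| = 68.90 ✓.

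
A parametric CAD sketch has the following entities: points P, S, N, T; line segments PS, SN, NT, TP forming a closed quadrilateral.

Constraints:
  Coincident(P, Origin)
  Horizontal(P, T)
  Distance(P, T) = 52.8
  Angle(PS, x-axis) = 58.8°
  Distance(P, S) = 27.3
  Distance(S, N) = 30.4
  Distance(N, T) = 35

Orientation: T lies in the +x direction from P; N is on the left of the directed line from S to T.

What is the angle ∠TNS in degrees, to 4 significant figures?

87.05°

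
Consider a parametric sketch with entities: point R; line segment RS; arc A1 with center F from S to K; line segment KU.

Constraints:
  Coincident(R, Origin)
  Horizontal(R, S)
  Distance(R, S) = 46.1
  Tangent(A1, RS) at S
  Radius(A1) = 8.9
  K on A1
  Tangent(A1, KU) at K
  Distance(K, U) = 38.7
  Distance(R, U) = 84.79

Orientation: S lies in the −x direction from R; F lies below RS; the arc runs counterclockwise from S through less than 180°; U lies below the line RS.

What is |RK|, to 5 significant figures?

52.776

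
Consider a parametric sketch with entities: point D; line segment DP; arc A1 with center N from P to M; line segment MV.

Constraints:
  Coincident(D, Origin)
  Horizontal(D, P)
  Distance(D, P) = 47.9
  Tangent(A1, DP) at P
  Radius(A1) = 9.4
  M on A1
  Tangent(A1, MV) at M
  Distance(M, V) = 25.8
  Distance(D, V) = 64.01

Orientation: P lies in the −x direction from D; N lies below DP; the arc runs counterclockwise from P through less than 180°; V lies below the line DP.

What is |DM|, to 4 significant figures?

58.21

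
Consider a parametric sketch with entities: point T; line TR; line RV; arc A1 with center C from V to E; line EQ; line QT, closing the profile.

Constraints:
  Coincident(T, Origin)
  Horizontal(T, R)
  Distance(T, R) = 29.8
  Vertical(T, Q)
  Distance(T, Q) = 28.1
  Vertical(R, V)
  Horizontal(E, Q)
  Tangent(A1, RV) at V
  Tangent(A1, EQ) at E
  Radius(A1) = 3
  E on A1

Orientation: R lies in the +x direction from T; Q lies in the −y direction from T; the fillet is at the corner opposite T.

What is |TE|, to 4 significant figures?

38.83

T is at the origin; T and R share the same y with |TR| = 29.8 and R on the +x side, so R = (29.80, 0.000). T and Q share the same x with |TQ| = 28.1 and Q on the −y side, so Q = (0.000, -28.10). The virtual corner opposite T is at (29.80, -28.10). The tangent condition forces CV to be normal to RV and A1 meets EQ tangentially, so CE is at right angles to EQ, with radius 3.0, so the center C sits 3.0 in from both sides at C = (26.80, -25.10). That places the tangent points at V = (29.80, -25.10) on RV and E = (26.80, -28.10) on EQ. Then |TE| = |E − T| = 38.83.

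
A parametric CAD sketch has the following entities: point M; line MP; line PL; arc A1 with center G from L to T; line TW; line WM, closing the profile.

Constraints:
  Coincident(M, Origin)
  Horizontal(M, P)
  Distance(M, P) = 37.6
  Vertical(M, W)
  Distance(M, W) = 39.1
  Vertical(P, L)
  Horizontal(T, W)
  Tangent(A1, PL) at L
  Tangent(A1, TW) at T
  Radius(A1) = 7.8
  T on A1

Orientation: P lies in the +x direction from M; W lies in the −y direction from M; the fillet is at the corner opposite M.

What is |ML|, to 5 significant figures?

48.923

M is at the origin; MP is horizontal with |MP| = 37.6 and P on the +x side, so P = (37.600, 0.0000). MW is vertical with |MW| = 39.1 and W on the −y side, so W = (0.0000, -39.100). The virtual corner opposite M is at (37.600, -39.100). Since A1 is tangent to PL there, GL ⟂ PL and tangency of A1 to TW means the radius GT is perpendicular to TW, with radius 7.8, so the center G sits 7.8 in from both sides at G = (29.800, -31.300). That places the tangent points at L = (37.600, -31.300) on PL and T = (29.800, -39.100) on TW. Then |ML| = |L − M| = 48.923.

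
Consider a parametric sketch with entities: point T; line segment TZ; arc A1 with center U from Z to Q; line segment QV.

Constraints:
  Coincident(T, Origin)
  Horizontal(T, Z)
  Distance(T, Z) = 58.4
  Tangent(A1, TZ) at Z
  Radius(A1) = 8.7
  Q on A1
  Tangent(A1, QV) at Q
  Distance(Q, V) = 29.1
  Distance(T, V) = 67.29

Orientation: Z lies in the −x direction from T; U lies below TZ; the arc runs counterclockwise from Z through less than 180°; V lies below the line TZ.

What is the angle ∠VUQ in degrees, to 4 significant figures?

73.35°

Checks: |UQ| = 8.700 ✓; ∠(UQ, QV) = 90.00° ✓; |QV| = 29.10 ✓; |TV| = 67.29 ✓.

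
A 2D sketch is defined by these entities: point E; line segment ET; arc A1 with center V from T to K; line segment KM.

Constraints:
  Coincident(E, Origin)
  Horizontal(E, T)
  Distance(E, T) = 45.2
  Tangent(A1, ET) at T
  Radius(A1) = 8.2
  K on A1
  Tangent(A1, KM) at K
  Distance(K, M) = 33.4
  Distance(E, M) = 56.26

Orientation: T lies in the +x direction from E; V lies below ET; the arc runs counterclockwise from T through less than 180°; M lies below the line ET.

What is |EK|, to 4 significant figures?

37.94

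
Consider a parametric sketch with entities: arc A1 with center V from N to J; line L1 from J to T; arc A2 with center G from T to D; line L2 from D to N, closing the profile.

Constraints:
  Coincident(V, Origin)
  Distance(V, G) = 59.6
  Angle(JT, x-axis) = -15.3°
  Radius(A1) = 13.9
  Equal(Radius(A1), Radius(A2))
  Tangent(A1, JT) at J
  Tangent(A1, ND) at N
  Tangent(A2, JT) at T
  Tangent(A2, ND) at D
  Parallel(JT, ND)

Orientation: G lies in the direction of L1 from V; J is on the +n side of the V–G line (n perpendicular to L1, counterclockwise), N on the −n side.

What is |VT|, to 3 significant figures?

61.2

The slot axis is L1's direction at -15.3°, so u = (cos -15.3°, sin -15.3°) = (0.965, -0.264) and n = (−sin -15.3°, cos -15.3°) = (0.264, 0.965). V is at the origin and G lies 59.6 along u from V, so G = 59.6·u = (57.5, -15.7). Tangency of A1 to both parallel lines with radius 13.9 puts J and N at V ± 13.9·n: J = (3.67, 13.4), N = (-3.67, -13.4). Equal radii place T and D the same way about G: T = G + 13.9·n = (61.2, -2.32), D = G − 13.9·n = (53.8, -29.1). Then |VT| = |T − V| = 61.2.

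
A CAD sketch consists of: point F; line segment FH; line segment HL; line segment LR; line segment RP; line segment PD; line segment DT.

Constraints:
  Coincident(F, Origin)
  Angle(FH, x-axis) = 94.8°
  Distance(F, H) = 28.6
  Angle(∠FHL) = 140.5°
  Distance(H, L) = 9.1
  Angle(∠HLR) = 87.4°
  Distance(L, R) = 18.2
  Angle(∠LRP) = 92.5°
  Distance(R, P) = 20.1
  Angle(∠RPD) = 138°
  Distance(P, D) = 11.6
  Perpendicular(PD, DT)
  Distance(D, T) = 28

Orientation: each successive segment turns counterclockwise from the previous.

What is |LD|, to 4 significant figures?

31.30

F is at the origin; FH runs at 94.8° with length 28.6, so H = (-2.393, 28.50). ∠FHL = 140.5° gives HL at 134.3° from the x-axis; with |HL| = 9.1, L = (-8.749, 35.01). ∠HLR = 87.4° gives LR at -133.1° from the x-axis; with |LR| = 18.2, R = (-21.18, 21.72). ∠LRP = 92.5° gives RP at -45.60° from the x-axis; with |RP| = 20.1, P = (-7.121, 7.363). ∠RPD = 138.0° gives PD at -3.600° from the x-axis; with |PD| = 11.6, D = (4.456, 6.634). Then |LD| = |D − L| = 31.30.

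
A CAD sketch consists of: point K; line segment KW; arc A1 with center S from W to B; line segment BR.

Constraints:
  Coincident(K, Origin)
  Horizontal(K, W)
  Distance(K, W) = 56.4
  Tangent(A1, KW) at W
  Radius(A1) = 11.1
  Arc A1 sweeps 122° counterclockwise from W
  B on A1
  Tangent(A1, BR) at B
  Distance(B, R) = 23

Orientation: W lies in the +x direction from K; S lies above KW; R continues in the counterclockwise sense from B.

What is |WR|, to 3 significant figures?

36.6

On A1, W sits at bearing -90° from S; a 122° counterclockwise sweep puts B at bearing 32°, so B = S + 11.1·(cos 32°, sin 32°) = (65.8, 17.0). A1 meets BR tangentially, so SB is at right angles to BR, so BR runs along (−sin 32°, cos 32°); with |BR| = 23.0, R = (53.6, 36.5). Then |WR| = |R − W| = 36.6.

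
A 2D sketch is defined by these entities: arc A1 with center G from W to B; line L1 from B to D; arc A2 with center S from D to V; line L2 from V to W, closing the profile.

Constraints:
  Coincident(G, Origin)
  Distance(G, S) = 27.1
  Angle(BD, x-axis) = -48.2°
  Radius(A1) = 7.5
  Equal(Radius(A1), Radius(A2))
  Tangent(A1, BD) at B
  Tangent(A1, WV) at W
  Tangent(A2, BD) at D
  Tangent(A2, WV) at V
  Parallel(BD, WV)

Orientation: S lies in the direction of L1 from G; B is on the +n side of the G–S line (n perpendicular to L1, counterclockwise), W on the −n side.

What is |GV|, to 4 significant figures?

28.12

The slot axis is L1's direction at -48.2°, so u = (cos -48.2°, sin -48.2°) = (0.6665, -0.7455) and n = (−sin -48.2°, cos -48.2°) = (0.7455, 0.6665). G is at the origin and S lies 27.1 along u from G, so S = 27.1·u = (18.06, -20.20). Tangency of A1 to both parallel lines with radius 7.5 puts B and W at G ± 7.5·n: B = (5.591, 4.999), W = (-5.591, -4.999). Equal radii place D and V the same way about S: D = S + 7.5·n = (23.65, -15.20), V = S − 7.5·n = (12.47, -25.20). Then |GV| = |V − G| = 28.12.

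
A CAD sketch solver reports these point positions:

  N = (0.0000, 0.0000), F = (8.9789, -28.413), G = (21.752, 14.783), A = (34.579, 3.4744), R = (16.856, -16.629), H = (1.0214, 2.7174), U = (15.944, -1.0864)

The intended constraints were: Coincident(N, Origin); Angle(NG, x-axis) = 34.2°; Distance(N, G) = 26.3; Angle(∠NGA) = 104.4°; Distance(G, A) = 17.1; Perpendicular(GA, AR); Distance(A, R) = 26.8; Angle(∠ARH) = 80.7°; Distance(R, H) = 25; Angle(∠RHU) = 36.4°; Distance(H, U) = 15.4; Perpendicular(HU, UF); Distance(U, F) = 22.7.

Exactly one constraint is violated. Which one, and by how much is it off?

Distance(U, F) = 22.7 — off by 5.50.

N = (0.00, 0.00) ✓; NG at 34.20° ✓; |NG| = 26.30 ✓; ∠NGA = 104.4° ✓; |GA| = 17.10 ✓; ∠(GA, AR) = 90.00° ✓; |AR| = 26.80 ✓; ∠ARH = 80.70° ✓; |RH| = 25.00 ✓; ∠RHU = 36.40° ✓; |HU| = 15.40 ✓; ∠(HU, UF) = 90.00° ✓; |UF| = 28.20 ✗.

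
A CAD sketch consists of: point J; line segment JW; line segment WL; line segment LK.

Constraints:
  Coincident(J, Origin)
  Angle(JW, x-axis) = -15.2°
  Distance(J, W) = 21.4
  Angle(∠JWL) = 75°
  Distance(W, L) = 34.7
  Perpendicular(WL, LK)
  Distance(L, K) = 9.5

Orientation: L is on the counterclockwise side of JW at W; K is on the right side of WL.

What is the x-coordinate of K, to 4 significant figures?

30.27

∠JWL = 75.0°, so WL runs at -15.2° + (180° − 75.0°) = 89.80° from the x-axis; with |WL| = 34.7, L = W + 34.7·(cos 89.80°, sin 89.80°) = (20.77, 29.09). WL is perpendicular to LK; with |LK| = 9.5 on the right of WL, K = L + 9.5·(1.000, -0.003491) = (30.27, 29.06). So K.x = 30.27.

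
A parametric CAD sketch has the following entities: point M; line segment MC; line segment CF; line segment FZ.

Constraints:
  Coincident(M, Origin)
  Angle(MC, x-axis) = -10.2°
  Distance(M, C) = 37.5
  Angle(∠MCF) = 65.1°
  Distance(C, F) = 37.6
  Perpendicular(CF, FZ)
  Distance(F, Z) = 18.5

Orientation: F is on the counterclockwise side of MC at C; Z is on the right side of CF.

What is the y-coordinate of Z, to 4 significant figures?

34.42

∠MCF = 65.1°, so CF runs at -10.2° + (180° − 65.1°) = 104.7° from the x-axis; with |CF| = 37.6, F = C + 37.6·(cos 104.7°, sin 104.7°) = (27.37, 29.73). CF ⟂ FZ; with |FZ| = 18.5 on the right of CF, Z = F + 18.5·(0.9673, 0.2538) = (45.26, 34.42). So Z.y = 34.42.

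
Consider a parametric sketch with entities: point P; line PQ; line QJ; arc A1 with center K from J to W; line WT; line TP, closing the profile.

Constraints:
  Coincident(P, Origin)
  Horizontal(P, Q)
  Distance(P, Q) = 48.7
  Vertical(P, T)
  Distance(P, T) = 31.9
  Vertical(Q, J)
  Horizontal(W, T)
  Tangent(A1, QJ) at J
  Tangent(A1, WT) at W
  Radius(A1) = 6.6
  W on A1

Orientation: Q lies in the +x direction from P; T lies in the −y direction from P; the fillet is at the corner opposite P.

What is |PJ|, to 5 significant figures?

54.880

P is at the origin; P and Q share the same y with |PQ| = 48.7 and Q on the +x side, so Q = (48.700, 0.0000). PT is vertical with |PT| = 31.9 and T on the −y side, so T = (0.0000, -31.900). The virtual corner opposite P is at (48.700, -31.900). Since A1 is tangent to QJ there, KJ ⟂ QJ and since A1 is tangent to WT there, KW ⟂ WT, with radius 6.6, so the center K sits 6.6 in from both sides at K = (42.100, -25.300). That places the tangent points at J = (48.700, -25.300) on QJ and W = (42.100, -31.900) on WT. Then |PJ| = |J − P| = 54.880.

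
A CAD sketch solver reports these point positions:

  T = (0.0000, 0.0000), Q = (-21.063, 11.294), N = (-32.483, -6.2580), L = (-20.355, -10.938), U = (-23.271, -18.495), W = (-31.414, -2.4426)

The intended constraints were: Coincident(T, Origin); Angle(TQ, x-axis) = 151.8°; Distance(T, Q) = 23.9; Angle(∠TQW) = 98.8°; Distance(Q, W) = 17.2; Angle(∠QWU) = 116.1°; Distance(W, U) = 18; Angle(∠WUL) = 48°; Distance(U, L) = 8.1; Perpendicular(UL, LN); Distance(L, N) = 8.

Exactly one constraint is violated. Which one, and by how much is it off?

Distance(L, N) = 8 — off by 5.00.

T = (0.00, 0.00) ✓; TQ at 151.8° ✓; |TQ| = 23.90 ✓; ∠TQW = 98.80° ✓; |QW| = 17.20 ✓; ∠QWU = 116.1° ✓; |WU| = 18.00 ✓; ∠WUL = 48.00° ✓; |UL| = 8.100 ✓; ∠(UL, LN) = 90.00° ✓; |LN| = 13.00 ✗.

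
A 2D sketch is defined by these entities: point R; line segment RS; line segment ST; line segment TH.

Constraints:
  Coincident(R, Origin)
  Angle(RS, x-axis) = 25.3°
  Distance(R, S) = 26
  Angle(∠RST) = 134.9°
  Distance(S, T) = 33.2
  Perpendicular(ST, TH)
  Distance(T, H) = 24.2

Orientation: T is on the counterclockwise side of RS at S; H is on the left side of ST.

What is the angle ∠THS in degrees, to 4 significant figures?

53.91°

R is at the origin; RS runs at 25.3° with length 26.0, so S = 26.0·(cos 25.3°, sin 25.3°) = (23.51, 11.11). ∠RST = 134.9°, so ST runs at 25.3° + (180° − 134.9°) = 70.40° from the x-axis; with |ST| = 33.2, T = S + 33.2·(cos 70.40°, sin 70.40°) = (34.64, 42.39). ST ⟂ TH; with |TH| = 24.2 on the left of ST, H = T + 24.2·(-0.9421, 0.3355) = (11.85, 50.51). Then cos ∠THS = HT·HS / (|HT||HS|), giving 53.91°.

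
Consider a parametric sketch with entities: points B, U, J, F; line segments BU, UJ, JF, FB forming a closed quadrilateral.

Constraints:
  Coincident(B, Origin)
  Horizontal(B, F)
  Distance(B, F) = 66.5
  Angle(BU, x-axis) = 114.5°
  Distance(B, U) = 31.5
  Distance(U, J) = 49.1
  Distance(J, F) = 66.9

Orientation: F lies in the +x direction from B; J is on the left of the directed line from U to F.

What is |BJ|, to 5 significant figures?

61.878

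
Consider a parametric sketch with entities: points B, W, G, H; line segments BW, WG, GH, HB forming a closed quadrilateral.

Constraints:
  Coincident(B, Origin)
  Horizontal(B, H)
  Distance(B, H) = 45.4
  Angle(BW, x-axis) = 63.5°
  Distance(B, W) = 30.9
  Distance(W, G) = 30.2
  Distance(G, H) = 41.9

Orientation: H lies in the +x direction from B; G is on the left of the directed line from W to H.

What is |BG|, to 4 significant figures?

58.12

Checks: |WG| = 30.20 ✓; |GH| = 41.90 ✓.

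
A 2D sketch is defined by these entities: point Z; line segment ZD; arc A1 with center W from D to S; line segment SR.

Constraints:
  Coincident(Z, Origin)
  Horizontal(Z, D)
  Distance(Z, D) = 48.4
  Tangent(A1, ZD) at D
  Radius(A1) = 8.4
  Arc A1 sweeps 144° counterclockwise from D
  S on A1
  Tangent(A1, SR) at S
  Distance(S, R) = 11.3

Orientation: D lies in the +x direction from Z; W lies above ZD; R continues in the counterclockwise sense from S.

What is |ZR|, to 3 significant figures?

49.3

Z is at the origin; ZD is horizontal with |ZD| = 48.4 and D on the +x side, so D = (48.4, 0.00). Since A1 is tangent to ZD there, WD ⟂ ZD, so W = D + (0, 8.4) = (48.4, 8.40). On A1, D sits at bearing -90° from W; a 144° counterclockwise sweep puts S at bearing 54°, so S = W + 8.4·(cos 54°, sin 54°) = (53.3, 15.2). The tangent condition forces WS to be normal to SR, so SR runs along (−sin 54°, cos 54°); with |SR| = 11.3, R = (44.2, 21.8). Then |ZR| = |R − Z| = 49.3.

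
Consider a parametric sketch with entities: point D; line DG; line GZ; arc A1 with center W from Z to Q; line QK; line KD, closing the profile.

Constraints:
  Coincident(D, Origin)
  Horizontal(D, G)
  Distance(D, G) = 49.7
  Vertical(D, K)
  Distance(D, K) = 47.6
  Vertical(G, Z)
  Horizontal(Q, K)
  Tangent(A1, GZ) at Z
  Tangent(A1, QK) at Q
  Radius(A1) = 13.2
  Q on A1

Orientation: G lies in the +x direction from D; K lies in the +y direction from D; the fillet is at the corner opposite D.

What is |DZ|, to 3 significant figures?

60.4

D is at the origin; DG is horizontal with |DG| = 49.7 and G on the +x side, so G = (49.7, 0.00). D and K share the same x with |DK| = 47.6 and K on the +y side, so K = (0.00, 47.6). The virtual corner opposite D is at (49.7, 47.6). A1 meets GZ tangentially, so WZ is at right angles to GZ and since A1 is tangent to QK there, WQ ⟂ QK, with radius 13.2, so the center W sits 13.2 in from both sides at W = (36.5, 34.4). That places the tangent points at Z = (49.7, 34.4) on GZ and Q = (36.5, 47.6) on QK. Then |DZ| = |Z − D| = 60.4.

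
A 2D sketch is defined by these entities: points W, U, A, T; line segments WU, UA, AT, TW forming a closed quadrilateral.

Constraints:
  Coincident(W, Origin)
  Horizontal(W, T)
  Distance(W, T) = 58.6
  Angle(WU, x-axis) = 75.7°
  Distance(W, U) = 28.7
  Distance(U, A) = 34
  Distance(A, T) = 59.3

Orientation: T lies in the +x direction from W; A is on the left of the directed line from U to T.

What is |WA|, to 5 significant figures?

60.635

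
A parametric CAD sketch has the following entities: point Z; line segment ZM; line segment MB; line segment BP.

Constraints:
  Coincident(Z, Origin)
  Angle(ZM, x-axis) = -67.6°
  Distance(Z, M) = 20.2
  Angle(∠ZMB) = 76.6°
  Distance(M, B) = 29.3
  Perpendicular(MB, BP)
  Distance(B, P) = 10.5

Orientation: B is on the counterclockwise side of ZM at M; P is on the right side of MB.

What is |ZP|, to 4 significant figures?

38.92

Z is at the origin; ZM runs at -67.6° with length 20.2, so M = 20.2·(cos -67.6°, sin -67.6°) = (7.698, -18.68). ∠ZMB = 76.6°, so MB runs at -67.6° + (180° − 76.6°) = 35.80° from the x-axis; with |MB| = 29.3, B = M + 29.3·(cos 35.80°, sin 35.80°) = (31.46, -1.537). MB ⟂ BP; with |BP| = 10.5 on the right of MB, P = B + 10.5·(0.5850, -0.8111) = (37.60, -10.05). Then |ZP| = |P − Z| = 38.92.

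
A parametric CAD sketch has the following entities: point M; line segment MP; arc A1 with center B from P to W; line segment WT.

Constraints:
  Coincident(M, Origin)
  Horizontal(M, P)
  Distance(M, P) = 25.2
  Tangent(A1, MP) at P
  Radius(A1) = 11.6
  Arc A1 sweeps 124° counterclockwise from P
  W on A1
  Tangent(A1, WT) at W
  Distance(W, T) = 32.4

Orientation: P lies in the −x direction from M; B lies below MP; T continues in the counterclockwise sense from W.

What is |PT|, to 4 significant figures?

45.74

M is at the origin; M and P share the same y with |MP| = 25.2 and P on the −x side, so P = (-25.20, 0.000). Tangency of A1 to MP means the radius BP is perpendicular to MP, so B = P + (0, -11.6) = (-25.20, -11.60). On A1, P sits at bearing 90° from B; a 124° counterclockwise sweep puts W at bearing 214°, so W = B + 11.6·(cos 214°, sin 214°) = (-34.82, -18.09). Tangency of A1 to WT means the radius BW is perpendicular to WT, so WT runs along (−sin 214°, cos 214°); with |WT| = 32.4, T = (-16.70, -44.95). Then |PT| = |T − P| = 45.74.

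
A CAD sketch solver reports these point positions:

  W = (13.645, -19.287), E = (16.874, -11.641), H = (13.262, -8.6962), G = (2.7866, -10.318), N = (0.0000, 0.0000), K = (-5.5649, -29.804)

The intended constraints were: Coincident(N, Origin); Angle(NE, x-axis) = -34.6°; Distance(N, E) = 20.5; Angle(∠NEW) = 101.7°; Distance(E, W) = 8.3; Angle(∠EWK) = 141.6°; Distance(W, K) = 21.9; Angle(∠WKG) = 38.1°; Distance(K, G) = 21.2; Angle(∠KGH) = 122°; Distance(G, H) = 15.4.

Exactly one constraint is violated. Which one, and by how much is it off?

Distance(G, H) = 15.4 — off by 4.80.

N = (0.00, 0.00) ✓; NE at -34.60° ✓; |NE| = 20.50 ✓; ∠NEW = 101.7° ✓; |EW| = 8.300 ✓; ∠EWK = 141.6° ✓; |WK| = 21.90 ✓; ∠WKG = 38.10° ✓; |KG| = 21.20 ✓; ∠KGH = 122.0° ✓; |GH| = 10.60 ✗.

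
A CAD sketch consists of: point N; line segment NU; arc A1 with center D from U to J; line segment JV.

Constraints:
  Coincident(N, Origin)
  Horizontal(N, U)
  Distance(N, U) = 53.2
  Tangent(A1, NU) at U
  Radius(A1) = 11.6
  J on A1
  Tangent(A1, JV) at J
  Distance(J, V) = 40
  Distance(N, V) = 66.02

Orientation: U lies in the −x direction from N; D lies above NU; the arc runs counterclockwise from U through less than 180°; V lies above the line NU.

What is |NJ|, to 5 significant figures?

43.164

Checks: |DJ| = 11.60 ✓; ∠(DJ, JV) = 90.00° ✓; |JV| = 40.00 ✓; |NV| = 66.02 ✓.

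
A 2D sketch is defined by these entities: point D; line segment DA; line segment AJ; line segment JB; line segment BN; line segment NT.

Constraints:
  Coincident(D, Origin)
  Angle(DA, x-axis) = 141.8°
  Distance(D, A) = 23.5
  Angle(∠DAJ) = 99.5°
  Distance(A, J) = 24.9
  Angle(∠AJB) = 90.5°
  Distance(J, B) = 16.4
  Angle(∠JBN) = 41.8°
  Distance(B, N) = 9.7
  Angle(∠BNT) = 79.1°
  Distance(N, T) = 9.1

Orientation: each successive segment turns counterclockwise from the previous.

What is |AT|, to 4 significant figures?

26.66

D is at the origin; DA runs at 141.8° with length 23.5, so A = (-18.47, 14.53). ∠DAJ = 99.5° gives AJ at -137.7° from the x-axis; with |AJ| = 24.9, J = (-36.88, -2.225). ∠AJB = 90.5° gives JB at -48.20° from the x-axis; with |JB| = 16.4, B = (-25.95, -14.45). ∠JBN = 41.8° gives BN at 90.00° from the x-axis; with |BN| = 9.7, N = (-25.95, -4.751). ∠BNT = 79.1° gives NT at -169.1° from the x-axis; with |NT| = 9.1, T = (-34.89, -6.472). Then |AT| = |T − A| = 26.66.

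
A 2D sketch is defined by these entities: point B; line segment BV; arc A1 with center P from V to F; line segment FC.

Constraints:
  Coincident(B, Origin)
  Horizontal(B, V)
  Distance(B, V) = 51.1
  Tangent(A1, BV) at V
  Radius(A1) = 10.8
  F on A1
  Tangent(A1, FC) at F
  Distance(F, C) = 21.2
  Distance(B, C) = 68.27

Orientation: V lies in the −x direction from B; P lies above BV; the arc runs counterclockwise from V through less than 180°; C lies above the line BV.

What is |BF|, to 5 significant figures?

47.818

Checks: B = (0.00, 0.00) ✓; |PF| = 10.80 ✓; ∠(PF, FC) = 90.00° ✓; |FC| = 21.20 ✓; |BC| = 68.27 ✓.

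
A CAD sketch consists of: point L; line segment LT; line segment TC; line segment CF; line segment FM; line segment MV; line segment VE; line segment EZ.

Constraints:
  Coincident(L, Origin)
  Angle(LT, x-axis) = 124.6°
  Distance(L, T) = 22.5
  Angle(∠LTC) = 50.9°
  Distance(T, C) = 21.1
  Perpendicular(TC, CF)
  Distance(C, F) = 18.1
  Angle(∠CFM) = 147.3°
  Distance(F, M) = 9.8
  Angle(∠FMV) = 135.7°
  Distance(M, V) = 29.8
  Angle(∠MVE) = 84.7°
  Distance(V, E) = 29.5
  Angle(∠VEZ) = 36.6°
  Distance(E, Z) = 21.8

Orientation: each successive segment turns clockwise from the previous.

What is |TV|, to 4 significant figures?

35.60

L is at the origin; LT runs at 124.6° with length 22.5, so T = (-12.78, 18.52). ∠LTC = 50.9° gives TC at -4.500° from the x-axis; with |TC| = 21.1, C = (8.258, 16.87). The perpendicularity gives CF at right angles to TC, so CF runs at -94.50°; with |CF| = 18.1, F = (6.838, -1.179). ∠CFM = 147.3° gives FM at -127.2° from the x-axis; with |FM| = 9.8, M = (0.9133, -8.985). ∠FMV = 135.7° gives MV at -171.5° from the x-axis; with |MV| = 29.8, V = (-28.56, -13.39). Then |TV| = |V − T| = 35.60.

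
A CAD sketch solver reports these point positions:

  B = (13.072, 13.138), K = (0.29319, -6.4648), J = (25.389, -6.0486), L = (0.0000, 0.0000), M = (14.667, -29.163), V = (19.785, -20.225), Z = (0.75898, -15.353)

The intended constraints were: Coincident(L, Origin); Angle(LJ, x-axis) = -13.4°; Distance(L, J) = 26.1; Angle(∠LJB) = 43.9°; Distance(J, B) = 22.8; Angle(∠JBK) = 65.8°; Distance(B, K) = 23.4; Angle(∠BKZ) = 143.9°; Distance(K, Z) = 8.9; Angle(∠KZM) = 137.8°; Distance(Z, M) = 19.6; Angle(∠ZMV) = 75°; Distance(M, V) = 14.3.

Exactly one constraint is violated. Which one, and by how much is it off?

Distance(M, V) = 14.3 — off by 4.00.

L = (0.00, 0.00) ✓; LJ at -13.40° ✓; |LJ| = 26.10 ✓; ∠LJB = 43.90° ✓; |JB| = 22.80 ✓; ∠JBK = 65.80° ✓; |BK| = 23.40 ✓; ∠BKZ = 143.9° ✓; |KZ| = 8.900 ✓; ∠KZM = 137.8° ✓; |ZM| = 19.60 ✓; ∠ZMV = 75.00° ✓; |MV| = 10.30 ✗.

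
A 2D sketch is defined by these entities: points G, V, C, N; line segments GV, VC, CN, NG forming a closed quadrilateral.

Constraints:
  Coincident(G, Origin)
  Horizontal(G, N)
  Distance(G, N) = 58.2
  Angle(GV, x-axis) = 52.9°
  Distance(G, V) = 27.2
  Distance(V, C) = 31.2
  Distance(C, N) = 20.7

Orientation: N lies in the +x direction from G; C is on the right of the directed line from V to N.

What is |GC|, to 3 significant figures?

37.6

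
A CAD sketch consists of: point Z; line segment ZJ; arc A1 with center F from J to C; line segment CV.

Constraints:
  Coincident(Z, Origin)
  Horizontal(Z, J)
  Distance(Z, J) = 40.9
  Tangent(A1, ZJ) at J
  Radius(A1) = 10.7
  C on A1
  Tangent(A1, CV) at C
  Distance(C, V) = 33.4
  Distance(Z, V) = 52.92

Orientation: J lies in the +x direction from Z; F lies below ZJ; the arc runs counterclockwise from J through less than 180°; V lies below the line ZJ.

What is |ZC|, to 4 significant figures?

31.97

Z is at the origin; Z and J share the same y with |ZJ| = 40.9 and J on the +x side, so J = (40.90, 0.000). Tangency of A1 to ZJ means the radius FJ is perpendicular to ZJ, so F = J + (0, -10.7) = (40.90, -10.70). Since FC ⟂ CV (tangency), |FV| = √(10.7² + 33.4²) = 35.07 regardless of where C sits on A1. So V lies on both circle(Z, 52.92) and circle(F, 35.07); the below-ZJ intersection is V = (29.57, -43.89). C is the foot of the tangent from V: C = (30.20, -10.50).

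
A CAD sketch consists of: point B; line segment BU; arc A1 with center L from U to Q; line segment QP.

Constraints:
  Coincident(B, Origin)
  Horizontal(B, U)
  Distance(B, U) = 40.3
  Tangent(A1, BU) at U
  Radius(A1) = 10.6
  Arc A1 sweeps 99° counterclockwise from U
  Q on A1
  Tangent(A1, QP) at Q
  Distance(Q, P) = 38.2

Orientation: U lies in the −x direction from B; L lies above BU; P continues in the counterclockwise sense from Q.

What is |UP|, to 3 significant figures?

50.2

B is at the origin; BU is horizontal with |BU| = 40.3 and U on the −x side, so U = (-40.3, 0.00). Tangency of A1 to BU means the radius LU is perpendicular to BU, so L = U + (0, 10.6) = (-40.3, 10.6). On A1, U sits at bearing -90° from L; a 99° counterclockwise sweep puts Q at bearing 9°, so Q = L + 10.6·(cos 9°, sin 9°) = (-29.8, 12.3). The tangent condition forces LQ to be normal to QP, so QP runs along (−sin 9°, cos 9°); with |QP| = 38.2, P = (-35.8, 50.0). Then |UP| = |P − U| = 50.2.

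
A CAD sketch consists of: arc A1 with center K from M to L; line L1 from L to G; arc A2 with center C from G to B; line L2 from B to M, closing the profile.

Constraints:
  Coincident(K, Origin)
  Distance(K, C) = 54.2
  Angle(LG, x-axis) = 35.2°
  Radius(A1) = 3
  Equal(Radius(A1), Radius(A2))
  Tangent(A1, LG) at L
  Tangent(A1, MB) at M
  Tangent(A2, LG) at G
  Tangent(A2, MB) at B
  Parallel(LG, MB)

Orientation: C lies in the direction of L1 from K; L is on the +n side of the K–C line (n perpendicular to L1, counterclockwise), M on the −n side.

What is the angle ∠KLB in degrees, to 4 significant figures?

83.68°

The slot axis is L1's direction at 35.2°, so u = (cos 35.2°, sin 35.2°) = (0.8171, 0.5764) and n = (−sin 35.2°, cos 35.2°) = (-0.5764, 0.8171). K is at the origin and C lies 54.2 along u from K, so C = 54.2·u = (44.29, 31.24). Tangency of A1 to both parallel lines with radius 3.0 puts L and M at K ± 3.0·n: L = (-1.729, 2.451), M = (1.729, -2.451). Equal radii place G and B the same way about C: G = C + 3.0·n = (42.56, 33.69), B = C − 3.0·n = (46.02, 28.79). Then cos ∠KLB = LK·LB / (|LK||LB|), giving 83.68°.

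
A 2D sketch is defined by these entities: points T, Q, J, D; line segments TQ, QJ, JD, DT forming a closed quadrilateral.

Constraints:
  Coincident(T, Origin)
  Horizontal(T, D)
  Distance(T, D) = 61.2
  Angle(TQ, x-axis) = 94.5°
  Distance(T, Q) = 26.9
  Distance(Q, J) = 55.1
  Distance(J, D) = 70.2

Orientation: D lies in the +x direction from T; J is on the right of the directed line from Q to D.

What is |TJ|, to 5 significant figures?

28.439

Checks: |QJ| = 55.10 ✓; |JD| = 70.20 ✓.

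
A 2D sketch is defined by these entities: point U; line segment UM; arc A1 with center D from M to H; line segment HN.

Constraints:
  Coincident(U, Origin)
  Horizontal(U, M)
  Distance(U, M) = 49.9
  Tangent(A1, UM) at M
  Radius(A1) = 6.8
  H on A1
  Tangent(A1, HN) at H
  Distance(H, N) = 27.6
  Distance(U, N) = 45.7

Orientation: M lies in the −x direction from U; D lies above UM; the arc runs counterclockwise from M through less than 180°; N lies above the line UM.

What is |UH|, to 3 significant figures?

43.7

Checks: U.y = 0.00, M.y = 0.00 ✓; |DH| = 6.800 ✓; ∠(DH, HN) = 90.00° ✓; |HN| = 27.60 ✓; |UN| = 45.70 ✓.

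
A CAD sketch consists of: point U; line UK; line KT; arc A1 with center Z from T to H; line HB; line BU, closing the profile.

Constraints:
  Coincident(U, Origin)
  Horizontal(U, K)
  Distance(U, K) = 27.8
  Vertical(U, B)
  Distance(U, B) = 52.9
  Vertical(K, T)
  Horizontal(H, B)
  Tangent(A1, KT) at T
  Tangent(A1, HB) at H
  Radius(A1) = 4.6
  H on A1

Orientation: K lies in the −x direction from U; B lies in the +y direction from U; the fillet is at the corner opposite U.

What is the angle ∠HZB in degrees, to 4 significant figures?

78.79°

The virtual corner opposite U is at (-27.80, 52.90). Since A1 is tangent to KT there, ZT ⟂ KT and A1 meets HB tangentially, so ZH is at right angles to HB, with radius 4.6, so the center Z sits 4.6 in from both sides at Z = (-23.20, 48.30). That places the tangent points at T = (-27.80, 48.30) on KT and H = (-23.20, 52.90) on HB. Then cos ∠HZB = ZH·ZB / (|ZH||ZB|), giving 78.79°.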